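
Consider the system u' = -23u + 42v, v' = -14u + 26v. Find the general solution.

u(t) = 3c_1e^(5t) - 2c_2e^(-2t), v(t) = 2c_1e^(5t) - c_2e^(-2t)

Coefficient matrix A = [[-23, 42], [-14, 26]].
Characteristic polynomial det(A - λI) = λ^2 - 3λ - 10 = 0.
Eigenvalues λ = 5, -2.
For λ=5: (A-λI) row 1 is [-28, 42], so an eigenvector is (3, 2).
For λ=-2: (A-λI) row 1 is [-21, 42], so an eigenvector is (-2, -1).
General solution: c_1e^(5t)(3,2) + c_2e^(-2t)(-2,-1).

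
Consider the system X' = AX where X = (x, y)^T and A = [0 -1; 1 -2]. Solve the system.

Coefficient matrix A = [[0, -1], [1, -2]].
Characteristic polynomial det(A - λI) = λ^2 + 2λ + 1 = 0.
Single eigenvalue λ = -1 with algebraic multiplicity 2.
Eigenvector v = (1,1); generalized eigenvector w with (A-λI)w=v is (0,-1).
General solution: e^(-t)[C_1·v + C_2·(t·v + w)].

x(t) = C_1e^(-t) + C_2te^(-t), y(t) = C_1e^(-t) + C_2te^(-t) - C_2e^(-t)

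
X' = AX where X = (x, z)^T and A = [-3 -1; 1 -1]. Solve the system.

Coefficient matrix A = [[-3, -1], [1, -1]].
Characteristic polynomial det(A - λI) = λ^2 + 4λ + 4 = 0.
Single eigenvalue λ = -2 with algebraic multiplicity 2.
Eigenvector v = (-1,1); generalized eigenvector w with (A-λI)w=v is (-1,2).
General solution: e^(-2t)[c_1·v + c_2·(t·v + w)].

x(t) = -c_1e^(-2t) - c_2te^(-2t) - c_2e^(-2t), z(t) = c_1e^(-2t) + c_2te^(-2t) + 2c_2e^(-2t)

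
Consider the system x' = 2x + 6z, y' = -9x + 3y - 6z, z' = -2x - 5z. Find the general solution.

Coefficient matrix A = [[2, 0, 6], [-9, 3, -6], [-2, 0, -5]].
det(A - λI) = 0 gives eigenvalues λ = -1, 3, -2.
For λ=-1: eigenvector (2,3,-1).
For λ=3: eigenvector (0,1,0).
For λ=-2: eigenvector (3,3,-2).
General solution: c_1e^(-t)(2,3,-1) + c_2e^(3t)(0,1,0) + c_3e^(-2t)(3,3,-2).

x(t) = 2c_1e^(-t) + 3c_3e^(-2t), y(t) = 3c_1e^(-t) + c_2e^(3t) + 3c_3e^(-2t), z(t) = -c_1e^(-t) - 2c_3e^(-2t)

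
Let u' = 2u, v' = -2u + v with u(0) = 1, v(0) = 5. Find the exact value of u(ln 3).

A = [[2,0],[-2,1]]; eigenvalues λ = 2, 1.
Eigenvectors: (1,-2) for λ=2, (0,1) for λ=1.
From the initial condition, c_1 = 1, c_2 = 7.
u(ln 3) = (1)(3^2)(1) + (7)(3^1)(0) = 9.

9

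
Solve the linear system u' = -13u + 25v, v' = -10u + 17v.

Coefficient matrix A = [[-13, 25], [-10, 17]].
Characteristic polynomial det(A - λI) = λ^2 - 4λ + 29 = 0.
Eigenvalues λ = 2 ± 5i (complex conjugate pair).
For λ=2+5i: an eigenvector is (2,1) - i(-1,-1) = (2 + i, 1 + i).
A real fundamental pair from Re and Im of e^((2+5i)t)v: X_1 = e^(2t)(cos(5t)·(2,1) + sin(5t)·(-1,-1)), X_2 = e^(2t)(sin(5t)·(2,1) - cos(5t)·(-1,-1)).
General solution: K_1X_1 + K_2X_2.

u(t) = -K_1e^(2t)sin(5t) + 2K_1e^(2t)cos(5t) + 2K_2e^(2t)sin(5t) + K_2e^(2t)cos(5t), v(t) = -K_1e^(2t)sin(5t) + K_1e^(2t)cos(5t) + K_2e^(2t)sin(5t) + K_2e^(2t)cos(5t)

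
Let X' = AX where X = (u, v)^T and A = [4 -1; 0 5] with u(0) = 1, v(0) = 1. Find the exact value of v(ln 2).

A = [[4,-1],[0,5]]; eigenvalues λ = 5, 4.
Eigenvectors: (-1,1) for λ=5, (1,0) for λ=4.
From the initial condition, c_1 = 1, c_2 = 2.
v(ln 2) = (1)(2^5)(1) + (2)(2^4)(0) = 32.

32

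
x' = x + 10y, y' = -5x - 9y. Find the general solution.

x(t) = K_1e^(-4t)sin(5t) + K_1e^(-4t)cos(5t) + K_2e^(-4t)sin(5t) - K_2e^(-4t)cos(5t), y(t) = -K_1e^(-4t)sin(5t) + K_2e^(-4t)cos(5t)

Coefficient matrix A = [[1, 10], [-5, -9]].
Characteristic polynomial det(A - λI) = λ^2 + 8λ + 41 = 0.
Eigenvalues λ = -4 ± 5i (complex conjugate pair).
For λ=-4+5i: an eigenvector is (1,0) - i(1,-1) = (1 - i, 0 + i).
A real fundamental pair from Re and Im of e^((-4+5i)t)v: X_1 = e^(-4t)(cos(5t)·(1,0) + sin(5t)·(1,-1)), X_2 = e^(-4t)(sin(5t)·(1,0) - cos(5t)·(1,-1)).
General solution: K_1X_1 + K_2X_2.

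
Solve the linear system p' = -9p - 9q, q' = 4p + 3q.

Coefficient matrix A = [[-9, -9], [4, 3]].
Characteristic polynomial det(A - λI) = λ^2 + 6λ + 9 = 0.
Single eigenvalue λ = -3 with algebraic multiplicity 2.
Eigenvector v = (-3,2); generalized eigenvector w with (A-λI)w=v is (2,-1).
General solution: e^(-3t)[C_1·v + C_2·(t·v + w)].

p(t) = -3C_1e^(-3t) - 3C_2te^(-3t) + 2C_2e^(-3t), q(t) = 2C_1e^(-3t) + 2C_2te^(-3t) - C_2e^(-3t)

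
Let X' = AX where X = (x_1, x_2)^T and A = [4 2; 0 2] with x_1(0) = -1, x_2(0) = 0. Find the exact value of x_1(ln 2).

-16

A = [[4,2],[0,2]]; eigenvalues λ = 2, 4.
Eigenvectors: (-1,1) for λ=2, (1,0) for λ=4.
From the initial condition, c_1 = 0, c_2 = -1.
x_1(ln 2) = (0)(2^2)(-1) + (-1)(2^4)(1) = -16.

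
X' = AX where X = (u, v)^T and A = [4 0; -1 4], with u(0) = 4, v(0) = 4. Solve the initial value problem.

Coefficient matrix A = [[4, 0], [-1, 4]].
Characteristic polynomial det(A - λI) = λ^2 - 8λ + 16 = 0.
Single eigenvalue λ = 4 with algebraic multiplicity 2.
Eigenvector v = (0,1); generalized eigenvector w with (A-λI)w=v is (-1,0).
General solution: e^(4t)[K_1·v + K_2·(t·v + w)].
Applying u(0)=4, v(0)=4 gives K_1=4, K_2=-4.

u(t) = 4e^(4t), v(t) = -4te^(4t) + 4e^(4t)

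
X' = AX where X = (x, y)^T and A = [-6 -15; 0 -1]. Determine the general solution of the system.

Coefficient matrix A = [[-6, -15], [0, -1]].
Characteristic polynomial det(A - λI) = λ^2 + 7λ + 6 = 0.
Eigenvalues λ = -6, -1.
For λ=-6: (A-λI) row 1 is [0, -15], so an eigenvector is (1, 0).
For λ=-1: (A-λI) row 1 is [-5, -15], so an eigenvector is (3, -1).
General solution: K_1e^(-6t)(1,0) + K_2e^(-t)(3,-1).

x(t) = K_1e^(-6t) + 3K_2e^(-t), y(t) = -K_2e^(-t)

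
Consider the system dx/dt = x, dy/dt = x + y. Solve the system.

x(t) = K_2e^(t), y(t) = K_1e^(t) + K_2te^(t) - 2K_2e^(t)

Coefficient matrix A = [[1, 0], [1, 1]].
Characteristic polynomial det(A - λI) = λ^2 - 2λ + 1 = 0.
Single eigenvalue λ = 1 with algebraic multiplicity 2.
Eigenvector v = (0,1); generalized eigenvector w with (A-λI)w=v is (1,-2).
General solution: e^(t)[K_1·v + K_2·(t·v + w)].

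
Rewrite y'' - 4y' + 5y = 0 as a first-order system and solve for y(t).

y(t) = c_1e^(2t)cos(t) + c_2e^(2t)sin(t)

Let x_1 = y, x_2 = y'. Then x_1' = x_2 and x_2' = -5x_1 + 4x_2.
A = [[0,1],[-5,4]]; det(A-λI) = λ^2 - 4λ + 5.
Eigenvalues λ = 2 ± i.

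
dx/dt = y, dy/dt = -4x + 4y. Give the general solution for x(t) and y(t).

x(t) = C_1e^(2t) + C_2te^(2t) - C_2e^(2t), y(t) = 2C_1e^(2t) + 2C_2te^(2t) - C_2e^(2t)

Coefficient matrix A = [[0, 1], [-4, 4]].
Characteristic polynomial det(A - λI) = λ^2 - 4λ + 4 = 0.
Single eigenvalue λ = 2 with algebraic multiplicity 2.
Eigenvector v = (1,2); generalized eigenvector w with (A-λI)w=v is (-1,-1).
General solution: e^(2t)[C_1·v + C_2·(t·v + w)].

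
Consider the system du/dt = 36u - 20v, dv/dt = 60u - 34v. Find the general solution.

Coefficient matrix A = [[36, -20], [60, -34]].
Characteristic polynomial det(A - λI) = λ^2 - 2λ - 24 = 0.
Eigenvalues λ = -4, 6.
For λ=-4: (A-λI) row 1 is [40, -20], so an eigenvector is (-1, -2).
For λ=6: (A-λI) row 1 is [30, -20], so an eigenvector is (-2, -3).
General solution: C_1e^(-4t)(-1,-2) + C_2e^(6t)(-2,-3).

u(t) = -C_1e^(-4t) - 2C_2e^(6t), v(t) = -2C_1e^(-4t) - 3C_2e^(6t)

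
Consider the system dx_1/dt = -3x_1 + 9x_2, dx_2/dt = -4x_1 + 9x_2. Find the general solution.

Coefficient matrix A = [[-3, 9], [-4, 9]].
Characteristic polynomial det(A - λI) = λ^2 - 6λ + 9 = 0.
Single eigenvalue λ = 3 with algebraic multiplicity 2.
Eigenvector v = (3,2); generalized eigenvector w with (A-λI)w=v is (1,1).
General solution: e^(3t)[K_1·v + K_2·(t·v + w)].

x_1(t) = 3K_1e^(3t) + 3K_2te^(3t) + K_2e^(3t), x_2(t) = 2K_1e^(3t) + 2K_2te^(3t) + K_2e^(3t)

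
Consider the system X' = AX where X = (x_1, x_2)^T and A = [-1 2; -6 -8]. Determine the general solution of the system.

Coefficient matrix A = [[-1, 2], [-6, -8]].
Characteristic polynomial det(A - λI) = λ^2 + 9λ + 20 = 0.
Eigenvalues λ = -5, -4.
For λ=-5: (A-λI) row 1 is [4, 2], so an eigenvector is (-1, 2).
For λ=-4: (A-λI) row 1 is [3, 2], so an eigenvector is (-2, 3).
General solution: c_1e^(-5t)(-1,2) + c_2e^(-4t)(-2,3).

x_1(t) = -c_1e^(-5t) - 2c_2e^(-4t), x_2(t) = 2c_1e^(-5t) + 3c_2e^(-4t)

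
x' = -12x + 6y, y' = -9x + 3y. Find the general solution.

Coefficient matrix A = [[-12, 6], [-9, 3]].
Characteristic polynomial det(A - λI) = λ^2 + 9λ + 18 = 0.
Eigenvalues λ = -3, -6.
For λ=-3: (A-λI) row 1 is [-9, 6], so an eigenvector is (2, 3).
For λ=-6: (A-λI) row 1 is [-6, 6], so an eigenvector is (1, 1).
General solution: C_1e^(-3t)(2,3) + C_2e^(-6t)(1,1).

x(t) = 2C_1e^(-3t) + C_2e^(-6t), y(t) = 3C_1e^(-3t) + C_2e^(-6t)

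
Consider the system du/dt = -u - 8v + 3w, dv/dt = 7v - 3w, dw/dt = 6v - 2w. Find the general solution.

u(t) = C_1e^(-t) + C_2e^(t) - C_3e^(4t), v(t) = -C_2e^(t) + C_3e^(4t), w(t) = -2C_2e^(t) + C_3e^(4t)

Coefficient matrix A = [[-1, -8, 3], [0, 7, -3], [0, 6, -2]].
det(A - λI) = 0 gives eigenvalues λ = -1, 1, 4.
For λ=-1: eigenvector (1,0,0).
For λ=1: eigenvector (1,-1,-2).
For λ=4: eigenvector (-1,1,1).
General solution: C_1e^(-t)(1,0,0) + C_2e^(t)(1,-1,-2) + C_3e^(4t)(-1,1,1).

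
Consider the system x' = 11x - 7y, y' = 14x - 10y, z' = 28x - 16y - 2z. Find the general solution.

Coefficient matrix A = [[11, -7, 0], [14, -10, 0], [28, -16, -2]].
det(A - λI) = 0 gives eigenvalues λ = -2, 4, -3.
For λ=-2: eigenvector (0,0,1).
For λ=4: eigenvector (-1,-1,-2).
For λ=-3: eigenvector (1,2,4).
General solution: K_1e^(-2t)(0,0,1) + K_2e^(4t)(-1,-1,-2) + K_3e^(-3t)(1,2,4).

x(t) = -K_2e^(4t) + K_3e^(-3t), y(t) = -K_2e^(4t) + 2K_3e^(-3t), z(t) = K_1e^(-2t) - 2K_2e^(4t) + 4K_3e^(-3t)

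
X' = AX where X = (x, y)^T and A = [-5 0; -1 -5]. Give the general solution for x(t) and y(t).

Coefficient matrix A = [[-5, 0], [-1, -5]].
Characteristic polynomial det(A - λI) = λ^2 + 10λ + 25 = 0.
Single eigenvalue λ = -5 with algebraic multiplicity 2.
Eigenvector v = (0,1); generalized eigenvector w with (A-λI)w=v is (-1,3).
General solution: e^(-5t)[K_1·v + K_2·(t·v + w)].

x(t) = -K_2e^(-5t), y(t) = K_1e^(-5t) + K_2te^(-5t) + 3K_2e^(-5t)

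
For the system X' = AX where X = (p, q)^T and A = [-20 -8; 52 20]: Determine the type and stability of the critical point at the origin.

center

A = [[-20,-8],[52,20]]; det(A-λI) = λ^2 + 16.
λ = 0 ± 4i: zero real part.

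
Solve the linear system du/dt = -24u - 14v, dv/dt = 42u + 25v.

Coefficient matrix A = [[-24, -14], [42, 25]].
Characteristic polynomial det(A - λI) = λ^2 - λ - 12 = 0.
Eigenvalues λ = -3, 4.
For λ=-3: (A-λI) row 1 is [-21, -14], so an eigenvector is (-2, 3).
For λ=4: (A-λI) row 1 is [-28, -14], so an eigenvector is (-1, 2).
General solution: K_1e^(-3t)(-2,3) + K_2e^(4t)(-1,2).

u(t) = -2K_1e^(-3t) - K_2e^(4t), v(t) = 3K_1e^(-3t) + 2K_2e^(4t)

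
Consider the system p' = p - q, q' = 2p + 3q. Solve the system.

Coefficient matrix A = [[1, -1], [2, 3]].
Characteristic polynomial det(A - λI) = λ^2 - 4λ + 5 = 0.
Eigenvalues λ = 2 ± i (complex conjugate pair).
For λ=2+i: an eigenvector is (1,-1) - i(0,1) = (1, -1 - i).
A real fundamental pair from Re and Im of e^((2+i)t)v: X_1 = e^(2t)(cos(t)·(1,-1) + sin(t)·(0,1)), X_2 = e^(2t)(sin(t)·(1,-1) - cos(t)·(0,1)).
General solution: c_1X_1 + c_2X_2.

p(t) = c_1e^(2t)cos(t) + c_2e^(2t)sin(t), q(t) = c_1e^(2t)sin(t) - c_1e^(2t)cos(t) - c_2e^(2t)sin(t) - c_2e^(2t)cos(t)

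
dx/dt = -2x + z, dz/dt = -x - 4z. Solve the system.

Coefficient matrix A = [[-2, 1], [-1, -4]].
Characteristic polynomial det(A - λI) = λ^2 + 6λ + 9 = 0.
Single eigenvalue λ = -3 with algebraic multiplicity 2.
Eigenvector v = (1,-1); generalized eigenvector w with (A-λI)w=v is (-1,2).
General solution: e^(-3t)[K_1·v + K_2·(t·v + w)].

x(t) = K_1e^(-3t) + K_2te^(-3t) - K_2e^(-3t), z(t) = -K_1e^(-3t) - K_2te^(-3t) + 2K_2e^(-3t)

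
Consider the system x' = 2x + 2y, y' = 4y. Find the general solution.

x(t) = -K_1e^(2t) + K_2e^(4t), y(t) = K_2e^(4t)

Coefficient matrix A = [[2, 2], [0, 4]].
Characteristic polynomial det(A - λI) = λ^2 - 6λ + 8 = 0.
Eigenvalues λ = 2, 4.
For λ=2: (A-λI) row 1 is [0, 2], so an eigenvector is (-1, 0).
For λ=4: (A-λI) row 1 is [-2, 2], so an eigenvector is (1, 1).
General solution: K_1e^(2t)(-1,0) + K_2e^(4t)(1,1).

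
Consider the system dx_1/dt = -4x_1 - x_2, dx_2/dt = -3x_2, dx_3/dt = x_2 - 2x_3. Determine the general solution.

Coefficient matrix A = [[-4, -1, 0], [0, -3, 0], [0, 1, -2]].
det(A - λI) = 0 gives eigenvalues λ = -4, -3, -2.
For λ=-4: eigenvector (1,0,0).
For λ=-3: eigenvector (-1,1,-1).
For λ=-2: eigenvector (0,0,1).
General solution: K_1e^(-4t)(1,0,0) + K_2e^(-3t)(-1,1,-1) + K_3e^(-2t)(0,0,1).

x_1(t) = K_1e^(-4t) - K_2e^(-3t), x_2(t) = K_2e^(-3t), x_3(t) = -K_2e^(-3t) + K_3e^(-2t)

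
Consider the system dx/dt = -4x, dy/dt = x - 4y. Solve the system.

Coefficient matrix A = [[-4, 0], [1, -4]].
Characteristic polynomial det(A - λI) = λ^2 + 8λ + 16 = 0.
Single eigenvalue λ = -4 with algebraic multiplicity 2.
Eigenvector v = (0,-1); generalized eigenvector w with (A-λI)w=v is (-1,1).
General solution: e^(-4t)[c_1·v + c_2·(t·v + w)].

x(t) = -c_2e^(-4t), y(t) = -c_1e^(-4t) - c_2te^(-4t) + c_2e^(-4t)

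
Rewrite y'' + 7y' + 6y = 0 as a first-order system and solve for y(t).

y(t) = K_1e^(-6t) + K_2e^(-t)

Let x_1 = y, x_2 = y'. Then x_1' = x_2 and x_2' = -6x_1 - 7x_2.
A = [[0,1],[-6,-7]]; det(A-λI) = λ^2 + 7λ + 6.
Eigenvalues λ = -6, -1 with eigenvectors (1,-6), (1,-1).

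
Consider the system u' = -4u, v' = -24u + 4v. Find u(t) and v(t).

Coefficient matrix A = [[-4, 0], [-24, 4]].
Characteristic polynomial det(A - λI) = λ^2 - 16 = 0.
Eigenvalues λ = 4, -4.
For λ=4: (A-λI) row 1 is [-8, 0], so an eigenvector is (0, 1).
For λ=-4: (A-λI) row 2 is [-24, 8], so an eigenvector is (-1, -3).
General solution: K_1e^(4t)(0,1) + K_2e^(-4t)(-1,-3).

u(t) = -K_2e^(-4t), v(t) = K_1e^(4t) - 3K_2e^(-4t)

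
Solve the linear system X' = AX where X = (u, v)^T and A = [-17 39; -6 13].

u(t) = 3K_1e^(-2t)sin(3t) + 2K_1e^(-2t)cos(3t) + 2K_2e^(-2t)sin(3t) - 3K_2e^(-2t)cos(3t), v(t) = K_1e^(-2t)sin(3t) + K_1e^(-2t)cos(3t) + K_2e^(-2t)sin(3t) - K_2e^(-2t)cos(3t)

Coefficient matrix A = [[-17, 39], [-6, 13]].
Characteristic polynomial det(A - λI) = λ^2 + 4λ + 13 = 0.
Eigenvalues λ = -2 ± 3i (complex conjugate pair).
For λ=-2+3i: an eigenvector is (2,1) - i(3,1) = (2 - 3i, 1 - i).
A real fundamental pair from Re and Im of e^((-2+3i)t)v: X_1 = e^(-2t)(cos(3t)·(2,1) + sin(3t)·(3,1)), X_2 = e^(-2t)(sin(3t)·(2,1) - cos(3t)·(3,1)).
General solution: K_1X_1 + K_2X_2.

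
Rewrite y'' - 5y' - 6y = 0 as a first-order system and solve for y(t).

y(t) = C_1e^(6t) + C_2e^(-t)

Let x_1 = y, x_2 = y'. Then x_1' = x_2 and x_2' = 6x_1 + 5x_2.
A = [[0,1],[6,5]]; det(A-λI) = λ^2 - 5λ - 6.
Eigenvalues λ = 6, -1 with eigenvectors (1,6), (1,-1).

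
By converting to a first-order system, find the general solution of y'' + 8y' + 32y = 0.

Let x_1 = y, x_2 = y'. Then x_1' = x_2 and x_2' = -32x_1 - 8x_2.
A = [[0,1],[-32,-8]]; det(A-λI) = λ^2 + 8λ + 32.
Eigenvalues λ = -4 ± 4i.

y(t) = C_1e^(-4t)cos(4t) + C_2e^(-4t)sin(4t)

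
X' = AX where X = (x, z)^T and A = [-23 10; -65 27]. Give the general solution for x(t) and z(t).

x(t) = -K_1e^(2t)sin(5t) + K_1e^(2t)cos(5t) + K_2e^(2t)sin(5t) + K_2e^(2t)cos(5t), z(t) = -3K_1e^(2t)sin(5t) + 2K_1e^(2t)cos(5t) + 2K_2e^(2t)sin(5t) + 3K_2e^(2t)cos(5t)

Coefficient matrix A = [[-23, 10], [-65, 27]].
Characteristic polynomial det(A - λI) = λ^2 - 4λ + 29 = 0.
Eigenvalues λ = 2 ± 5i (complex conjugate pair).
For λ=2+5i: an eigenvector is (1,2) - i(-1,-3) = (1 + i, 2 + 3i).
A real fundamental pair from Re and Im of e^((2+5i)t)v: X_1 = e^(2t)(cos(5t)·(1,2) + sin(5t)·(-1,-3)), X_2 = e^(2t)(sin(5t)·(1,2) - cos(5t)·(-1,-3)).
General solution: K_1X_1 + K_2X_2.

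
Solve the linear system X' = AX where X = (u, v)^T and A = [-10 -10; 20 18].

Coefficient matrix A = [[-10, -10], [20, 18]].
Characteristic polynomial det(A - λI) = λ^2 - 8λ + 20 = 0.
Eigenvalues λ = 4 ± 2i (complex conjugate pair).
For λ=4+2i: an eigenvector is (-1,1) - i(2,-3) = (-1 - 2i, 1 + 3i).
A real fundamental pair from Re and Im of e^((4+2i)t)v: X_1 = e^(4t)(cos(2t)·(-1,1) + sin(2t)·(2,-3)), X_2 = e^(4t)(sin(2t)·(-1,1) - cos(2t)·(2,-3)).
General solution: c_1X_1 + c_2X_2.

u(t) = 2c_1e^(4t)sin(2t) - c_1e^(4t)cos(2t) - c_2e^(4t)sin(2t) - 2c_2e^(4t)cos(2t), v(t) = -3c_1e^(4t)sin(2t) + c_1e^(4t)cos(2t) + c_2e^(4t)sin(2t) + 3c_2e^(4t)cos(2t)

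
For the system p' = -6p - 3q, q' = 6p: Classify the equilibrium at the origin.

stable spiral

A = [[-6,-3],[6,0]]; det(A-λI) = λ^2 + 6λ + 18.
λ = -3 ± 3i: negative real part.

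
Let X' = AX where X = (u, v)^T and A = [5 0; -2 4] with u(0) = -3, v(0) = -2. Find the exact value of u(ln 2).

A = [[5,0],[-2,4]]; eigenvalues λ = 4, 5.
Eigenvectors: (0,1) for λ=4, (1,-2) for λ=5.
From the initial condition, c_1 = -8, c_2 = -3.
u(ln 2) = (-8)(2^4)(0) + (-3)(2^5)(1) = -96.

-96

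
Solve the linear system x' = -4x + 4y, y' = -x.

Coefficient matrix A = [[-4, 4], [-1, 0]].
Characteristic polynomial det(A - λI) = λ^2 + 4λ + 4 = 0.
Single eigenvalue λ = -2 with algebraic multiplicity 2.
Eigenvector v = (2,1); generalized eigenvector w with (A-λI)w=v is (3,2).
General solution: e^(-2t)[C_1·v + C_2·(t·v + w)].

x(t) = 2C_1e^(-2t) + 2C_2te^(-2t) + 3C_2e^(-2t), y(t) = C_1e^(-2t) + C_2te^(-2t) + 2C_2e^(-2t)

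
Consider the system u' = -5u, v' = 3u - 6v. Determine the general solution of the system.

u(t) = -C_1e^(-5t), v(t) = -3C_1e^(-5t) + C_2e^(-6t)

Coefficient matrix A = [[-5, 0], [3, -6]].
Characteristic polynomial det(A - λI) = λ^2 + 11λ + 30 = 0.
Eigenvalues λ = -5, -6.
For λ=-5: (A-λI) row 2 is [3, -1], so an eigenvector is (-1, -3).
For λ=-6: (A-λI) row 1 is [1, 0], so an eigenvector is (0, 1).
General solution: C_1e^(-5t)(-1,-3) + C_2e^(-6t)(0,1).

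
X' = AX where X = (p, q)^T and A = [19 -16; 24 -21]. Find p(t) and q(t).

p(t) = -2K_1e^(-5t) - K_2e^(3t), q(t) = -3K_1e^(-5t) - K_2e^(3t)

Coefficient matrix A = [[19, -16], [24, -21]].
Characteristic polynomial det(A - λI) = λ^2 + 2λ - 15 = 0.
Eigenvalues λ = -5, 3.
For λ=-5: (A-λI) row 1 is [24, -16], so an eigenvector is (-2, -3).
For λ=3: (A-λI) row 1 is [16, -16], so an eigenvector is (-1, -1).
General solution: K_1e^(-5t)(-2,-3) + K_2e^(3t)(-1,-1).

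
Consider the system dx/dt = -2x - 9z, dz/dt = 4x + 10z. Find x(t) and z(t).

x(t) = -3C_1e^(4t) - 3C_2te^(4t) + 2C_2e^(4t), z(t) = 2C_1e^(4t) + 2C_2te^(4t) - C_2e^(4t)

Coefficient matrix A = [[-2, -9], [4, 10]].
Characteristic polynomial det(A - λI) = λ^2 - 8λ + 16 = 0.
Single eigenvalue λ = 4 with algebraic multiplicity 2.
Eigenvector v = (-3,2); generalized eigenvector w with (A-λI)w=v is (2,-1).
General solution: e^(4t)[C_1·v + C_2·(t·v + w)].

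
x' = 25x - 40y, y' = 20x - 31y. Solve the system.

Coefficient matrix A = [[25, -40], [20, -31]].
Characteristic polynomial det(A - λI) = λ^2 + 6λ + 25 = 0.
Eigenvalues λ = -3 ± 4i (complex conjugate pair).
For λ=-3+4i: an eigenvector is (1,1) - i(-3,-2) = (1 + 3i, 1 + 2i).
A real fundamental pair from Re and Im of e^((-3+4i)t)v: X_1 = e^(-3t)(cos(4t)·(1,1) + sin(4t)·(-3,-2)), X_2 = e^(-3t)(sin(4t)·(1,1) - cos(4t)·(-3,-2)).
General solution: C_1X_1 + C_2X_2.

x(t) = -3C_1e^(-3t)sin(4t) + C_1e^(-3t)cos(4t) + C_2e^(-3t)sin(4t) + 3C_2e^(-3t)cos(4t), y(t) = -2C_1e^(-3t)sin(4t) + C_1e^(-3t)cos(4t) + C_2e^(-3t)sin(4t) + 2C_2e^(-3t)cos(4t)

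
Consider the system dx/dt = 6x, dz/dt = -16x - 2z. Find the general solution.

x(t) = C_1e^(6t), z(t) = -2C_1e^(6t) + C_2e^(-2t)

Coefficient matrix A = [[6, 0], [-16, -2]].
Characteristic polynomial det(A - λI) = λ^2 - 4λ - 12 = 0.
Eigenvalues λ = 6, -2.
For λ=6: (A-λI) row 2 is [-16, -8], so an eigenvector is (1, -2).
For λ=-2: (A-λI) row 1 is [8, 0], so an eigenvector is (0, 1).
General solution: C_1e^(6t)(1,-2) + C_2e^(-2t)(0,1).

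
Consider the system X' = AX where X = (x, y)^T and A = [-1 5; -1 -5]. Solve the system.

x(t) = K_1e^(-3t)sin(t) - 2K_1e^(-3t)cos(t) - 2K_2e^(-3t)sin(t) - K_2e^(-3t)cos(t), y(t) = K_1e^(-3t)cos(t) + K_2e^(-3t)sin(t)

Coefficient matrix A = [[-1, 5], [-1, -5]].
Characteristic polynomial det(A - λI) = λ^2 + 6λ + 10 = 0.
Eigenvalues λ = -3 ± i (complex conjugate pair).
For λ=-3+i: an eigenvector is (-2,1) - i(1,0) = (-2 - i, 1).
A real fundamental pair from Re and Im of e^((-3+i)t)v: X_1 = e^(-3t)(cos(t)·(-2,1) + sin(t)·(1,0)), X_2 = e^(-3t)(sin(t)·(-2,1) - cos(t)·(1,0)).
General solution: K_1X_1 + K_2X_2.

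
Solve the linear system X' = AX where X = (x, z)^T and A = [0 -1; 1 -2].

x(t) = -K_1e^(-t) - K_2te^(-t), z(t) = -K_1e^(-t) - K_2te^(-t) + K_2e^(-t)

Coefficient matrix A = [[0, -1], [1, -2]].
Characteristic polynomial det(A - λI) = λ^2 + 2λ + 1 = 0.
Single eigenvalue λ = -1 with algebraic multiplicity 2.
Eigenvector v = (-1,-1); generalized eigenvector w with (A-λI)w=v is (0,1).
General solution: e^(-t)[K_1·v + K_2·(t·v + w)].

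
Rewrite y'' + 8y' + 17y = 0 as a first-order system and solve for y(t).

y(t) = C_1e^(-4t)cos(t) + C_2e^(-4t)sin(t)

Let x_1 = y, x_2 = y'. Then x_1' = x_2 and x_2' = -17x_1 - 8x_2.
A = [[0,1],[-17,-8]]; det(A-λI) = λ^2 + 8λ + 17.
Eigenvalues λ = -4 ± i.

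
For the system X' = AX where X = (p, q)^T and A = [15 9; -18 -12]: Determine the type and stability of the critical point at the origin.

A = [[15,9],[-18,-12]]; det(A-λI) = λ^2 - 3λ - 18.
λ = -3, 6: opposite signs.

saddle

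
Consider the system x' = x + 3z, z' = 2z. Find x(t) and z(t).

x(t) = -3C_1e^(2t) + C_2e^(t), z(t) = -C_1e^(2t)

Coefficient matrix A = [[1, 3], [0, 2]].
Characteristic polynomial det(A - λI) = λ^2 - 3λ + 2 = 0.
Eigenvalues λ = 2, 1.
For λ=2: (A-λI) row 1 is [-1, 3], so an eigenvector is (-3, -1).
For λ=1: (A-λI) row 1 is [0, 3], so an eigenvector is (1, 0).
General solution: C_1e^(2t)(-3,-1) + C_2e^(t)(1,0).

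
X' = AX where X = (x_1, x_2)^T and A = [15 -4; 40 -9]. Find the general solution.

Coefficient matrix A = [[15, -4], [40, -9]].
Characteristic polynomial det(A - λI) = λ^2 - 6λ + 25 = 0.
Eigenvalues λ = 3 ± 4i (complex conjugate pair).
For λ=3+4i: an eigenvector is (0,1) - i(-1,-3) = (0 + i, 1 + 3i).
A real fundamental pair from Re and Im of e^((3+4i)t)v: X_1 = e^(3t)(cos(4t)·(0,1) + sin(4t)·(-1,-3)), X_2 = e^(3t)(sin(4t)·(0,1) - cos(4t)·(-1,-3)).
General solution: c_1X_1 + c_2X_2.

x_1(t) = -c_1e^(3t)sin(4t) + c_2e^(3t)cos(4t), x_2(t) = -3c_1e^(3t)sin(4t) + c_1e^(3t)cos(4t) + c_2e^(3t)sin(4t) + 3c_2e^(3t)cos(4t)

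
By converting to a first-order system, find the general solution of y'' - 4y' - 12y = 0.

Let x_1 = y, x_2 = y'. Then x_1' = x_2 and x_2' = 12x_1 + 4x_2.
A = [[0,1],[12,4]]; det(A-λI) = λ^2 - 4λ - 12.
Eigenvalues λ = 6, -2 with eigenvectors (1,6), (1,-2).

y(t) = C_1e^(6t) + C_2e^(-2t)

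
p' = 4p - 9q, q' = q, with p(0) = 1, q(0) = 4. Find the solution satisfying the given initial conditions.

Coefficient matrix A = [[4, -9], [0, 1]].
Characteristic polynomial det(A - λI) = λ^2 - 5λ + 4 = 0.
Eigenvalues λ = 4, 1.
For λ=4: (A-λI) row 1 is [0, -9], so an eigenvector is (-1, 0).
For λ=1: (A-λI) row 1 is [3, -9], so an eigenvector is (3, 1).
General solution: c_1e^(4t)(-1,0) + c_2e^(t)(3,1).
Applying p(0)=1, q(0)=4 gives c_1=11, c_2=4.

p(t) = -11e^(4t) + 12e^(t), q(t) = 4e^(t)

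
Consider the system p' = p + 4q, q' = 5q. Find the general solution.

p(t) = -C_1e^(5t) + C_2e^(t), q(t) = -C_1e^(5t)

Coefficient matrix A = [[1, 4], [0, 5]].
Characteristic polynomial det(A - λI) = λ^2 - 6λ + 5 = 0.
Eigenvalues λ = 5, 1.
For λ=5: (A-λI) row 1 is [-4, 4], so an eigenvector is (-1, -1).
For λ=1: (A-λI) row 1 is [0, 4], so an eigenvector is (1, 0).
General solution: C_1e^(5t)(-1,-1) + C_2e^(t)(1,0).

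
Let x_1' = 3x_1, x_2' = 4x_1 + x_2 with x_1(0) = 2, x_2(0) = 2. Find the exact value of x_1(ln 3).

A = [[3,0],[4,1]]; eigenvalues λ = 1, 3.
Eigenvectors: (0,1) for λ=1, (-1,-2) for λ=3.
From the initial condition, c_1 = -2, c_2 = -2.
x_1(ln 3) = (-2)(3^1)(0) + (-2)(3^3)(-1) = 54.

54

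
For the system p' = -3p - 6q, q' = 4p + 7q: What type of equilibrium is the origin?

unstable node

A = [[-3,-6],[4,7]]; det(A-λI) = λ^2 - 4λ + 3.
λ = 3, 1: both positive.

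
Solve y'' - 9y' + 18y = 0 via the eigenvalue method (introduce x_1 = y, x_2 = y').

y(t) = C_1e^(3t) + C_2e^(6t)

Let x_1 = y, x_2 = y'. Then x_1' = x_2 and x_2' = -18x_1 + 9x_2.
A = [[0,1],[-18,9]]; det(A-λI) = λ^2 - 9λ + 18.
Eigenvalues λ = 3, 6 with eigenvectors (1,3), (1,6).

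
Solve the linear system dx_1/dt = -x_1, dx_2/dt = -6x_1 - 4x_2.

Coefficient matrix A = [[-1, 0], [-6, -4]].
Characteristic polynomial det(A - λI) = λ^2 + 5λ + 4 = 0.
Eigenvalues λ = -1, -4.
For λ=-1: (A-λI) row 2 is [-6, -3], so an eigenvector is (1, -2).
For λ=-4: (A-λI) row 1 is [3, 0], so an eigenvector is (0, -1).
General solution: K_1e^(-t)(1,-2) + K_2e^(-4t)(0,-1).

x_1(t) = K_1e^(-t), x_2(t) = -2K_1e^(-t) - K_2e^(-4t)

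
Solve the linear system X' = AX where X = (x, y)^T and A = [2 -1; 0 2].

x(t) = K_1e^(2t) + K_2te^(2t) + K_2e^(2t), y(t) = -K_2e^(2t)

Coefficient matrix A = [[2, -1], [0, 2]].
Characteristic polynomial det(A - λI) = λ^2 - 4λ + 4 = 0.
Single eigenvalue λ = 2 with algebraic multiplicity 2.
Eigenvector v = (1,0); generalized eigenvector w with (A-λI)w=v is (1,-1).
General solution: e^(2t)[K_1·v + K_2·(t·v + w)].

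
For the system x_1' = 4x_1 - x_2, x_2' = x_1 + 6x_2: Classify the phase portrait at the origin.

unstable improper node

A = [[4,-1],[1,6]]; det(A-λI) = λ^2 - 10λ + 25.
repeated λ = 5 with a single eigenvector.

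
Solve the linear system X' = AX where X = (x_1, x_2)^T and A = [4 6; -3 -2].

x_1(t) = -K_1e^(t)sin(3t) - K_1e^(t)cos(3t) - K_2e^(t)sin(3t) + K_2e^(t)cos(3t), x_2(t) = K_1e^(t)sin(3t) - K_2e^(t)cos(3t)

Coefficient matrix A = [[4, 6], [-3, -2]].
Characteristic polynomial det(A - λI) = λ^2 - 2λ + 10 = 0.
Eigenvalues λ = 1 ± 3i (complex conjugate pair).
For λ=1+3i: an eigenvector is (-1,0) - i(-1,1) = (-1 + i, 0 - i).
A real fundamental pair from Re and Im of e^((1+3i)t)v: X_1 = e^(t)(cos(3t)·(-1,0) + sin(3t)·(-1,1)), X_2 = e^(t)(sin(3t)·(-1,0) - cos(3t)·(-1,1)).
General solution: K_1X_1 + K_2X_2.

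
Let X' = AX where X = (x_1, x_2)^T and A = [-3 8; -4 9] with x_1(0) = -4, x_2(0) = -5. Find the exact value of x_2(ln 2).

A = [[-3,8],[-4,9]]; eigenvalues λ = 5, 1.
Eigenvectors: (1,1) for λ=5, (-2,-1) for λ=1.
From the initial condition, c_1 = -6, c_2 = -1.
x_2(ln 2) = (-6)(2^5)(1) + (-1)(2^1)(-1) = -190.

-190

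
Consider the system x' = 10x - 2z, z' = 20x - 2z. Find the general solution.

Coefficient matrix A = [[10, -2], [20, -2]].
Characteristic polynomial det(A - λI) = λ^2 - 8λ + 20 = 0.
Eigenvalues λ = 4 ± 2i (complex conjugate pair).
For λ=4+2i: an eigenvector is (1,3) - i(0,1) = (1, 3 - i).
A real fundamental pair from Re and Im of e^((4+2i)t)v: X_1 = e^(4t)(cos(2t)·(1,3) + sin(2t)·(0,1)), X_2 = e^(4t)(sin(2t)·(1,3) - cos(2t)·(0,1)).
General solution: C_1X_1 + C_2X_2.

x(t) = C_1e^(4t)cos(2t) + C_2e^(4t)sin(2t), z(t) = C_1e^(4t)sin(2t) + 3C_1e^(4t)cos(2t) + 3C_2e^(4t)sin(2t) - C_2e^(4t)cos(2t)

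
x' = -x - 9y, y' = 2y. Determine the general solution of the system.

Coefficient matrix A = [[-1, -9], [0, 2]].
Characteristic polynomial det(A - λI) = λ^2 - λ - 2 = 0.
Eigenvalues λ = 2, -1.
For λ=2: (A-λI) row 1 is [-3, -9], so an eigenvector is (-3, 1).
For λ=-1: (A-λI) row 1 is [0, -9], so an eigenvector is (-1, 0).
General solution: c_1e^(2t)(-3,1) + c_2e^(-t)(-1,0).

x(t) = -3c_1e^(2t) - c_2e^(-t), y(t) = c_1e^(2t)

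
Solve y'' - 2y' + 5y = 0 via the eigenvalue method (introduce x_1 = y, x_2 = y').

y(t) = c_1e^(t)cos(2t) + c_2e^(t)sin(2t)

Let x_1 = y, x_2 = y'. Then x_1' = x_2 and x_2' = -5x_1 + 2x_2.
A = [[0,1],[-5,2]]; det(A-λI) = λ^2 - 2λ + 5.
Eigenvalues λ = 1 ± 2i.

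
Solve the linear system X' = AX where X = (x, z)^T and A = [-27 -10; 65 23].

x(t) = -c_1e^(-2t)sin(5t) - c_1e^(-2t)cos(5t) - c_2e^(-2t)sin(5t) + c_2e^(-2t)cos(5t), z(t) = 2c_1e^(-2t)sin(5t) + 3c_1e^(-2t)cos(5t) + 3c_2e^(-2t)sin(5t) - 2c_2e^(-2t)cos(5t)

Coefficient matrix A = [[-27, -10], [65, 23]].
Characteristic polynomial det(A - λI) = λ^2 + 4λ + 29 = 0.
Eigenvalues λ = -2 ± 5i (complex conjugate pair).
For λ=-2+5i: an eigenvector is (-1,3) - i(-1,2) = (-1 + i, 3 - 2i).
A real fundamental pair from Re and Im of e^((-2+5i)t)v: X_1 = e^(-2t)(cos(5t)·(-1,3) + sin(5t)·(-1,2)), X_2 = e^(-2t)(sin(5t)·(-1,3) - cos(5t)·(-1,2)).
General solution: c_1X_1 + c_2X_2.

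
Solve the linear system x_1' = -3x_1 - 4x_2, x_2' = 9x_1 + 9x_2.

Coefficient matrix A = [[-3, -4], [9, 9]].
Characteristic polynomial det(A - λI) = λ^2 - 6λ + 9 = 0.
Single eigenvalue λ = 3 with algebraic multiplicity 2.
Eigenvector v = (-2,3); generalized eigenvector w with (A-λI)w=v is (-1,2).
General solution: e^(3t)[c_1·v + c_2·(t·v + w)].

x_1(t) = -2c_1e^(3t) - 2c_2te^(3t) - c_2e^(3t), x_2(t) = 3c_1e^(3t) + 3c_2te^(3t) + 2c_2e^(3t)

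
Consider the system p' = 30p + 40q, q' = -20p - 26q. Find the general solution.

p(t) = -3c_1e^(2t)sin(4t) + c_1e^(2t)cos(4t) + c_2e^(2t)sin(4t) + 3c_2e^(2t)cos(4t), q(t) = 2c_1e^(2t)sin(4t) - c_1e^(2t)cos(4t) - c_2e^(2t)sin(4t) - 2c_2e^(2t)cos(4t)

Coefficient matrix A = [[30, 40], [-20, -26]].
Characteristic polynomial det(A - λI) = λ^2 - 4λ + 20 = 0.
Eigenvalues λ = 2 ± 4i (complex conjugate pair).
For λ=2+4i: an eigenvector is (1,-1) - i(-3,2) = (1 + 3i, -1 - 2i).
A real fundamental pair from Re and Im of e^((2+4i)t)v: X_1 = e^(2t)(cos(4t)·(1,-1) + sin(4t)·(-3,2)), X_2 = e^(2t)(sin(4t)·(1,-1) - cos(4t)·(-3,2)).
General solution: c_1X_1 + c_2X_2.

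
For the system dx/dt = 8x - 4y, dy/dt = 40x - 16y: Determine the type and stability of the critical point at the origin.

stable spiral

A = [[8,-4],[40,-16]]; det(A-λI) = λ^2 + 8λ + 32.
λ = -4 ± 4i: negative real part.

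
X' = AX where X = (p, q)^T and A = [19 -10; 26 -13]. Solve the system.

p(t) = 2c_1e^(3t)sin(2t) - c_1e^(3t)cos(2t) - c_2e^(3t)sin(2t) - 2c_2e^(3t)cos(2t), q(t) = 3c_1e^(3t)sin(2t) - 2c_1e^(3t)cos(2t) - 2c_2e^(3t)sin(2t) - 3c_2e^(3t)cos(2t)

Coefficient matrix A = [[19, -10], [26, -13]].
Characteristic polynomial det(A - λI) = λ^2 - 6λ + 13 = 0.
Eigenvalues λ = 3 ± 2i (complex conjugate pair).
For λ=3+2i: an eigenvector is (-1,-2) - i(2,3) = (-1 - 2i, -2 - 3i).
A real fundamental pair from Re and Im of e^((3+2i)t)v: X_1 = e^(3t)(cos(2t)·(-1,-2) + sin(2t)·(2,3)), X_2 = e^(3t)(sin(2t)·(-1,-2) - cos(2t)·(2,3)).
General solution: c_1X_1 + c_2X_2.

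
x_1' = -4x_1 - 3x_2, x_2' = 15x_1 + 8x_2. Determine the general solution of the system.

Coefficient matrix A = [[-4, -3], [15, 8]].
Characteristic polynomial det(A - λI) = λ^2 - 4λ + 13 = 0.
Eigenvalues λ = 2 ± 3i (complex conjugate pair).
For λ=2+3i: an eigenvector is (-1,2) - i(0,-1) = (-1, 2 + i).
A real fundamental pair from Re and Im of e^((2+3i)t)v: X_1 = e^(2t)(cos(3t)·(-1,2) + sin(3t)·(0,-1)), X_2 = e^(2t)(sin(3t)·(-1,2) - cos(3t)·(0,-1)).
General solution: c_1X_1 + c_2X_2.

x_1(t) = -c_1e^(2t)cos(3t) - c_2e^(2t)sin(3t), x_2(t) = -c_1e^(2t)sin(3t) + 2c_1e^(2t)cos(3t) + 2c_2e^(2t)sin(3t) + c_2e^(2t)cos(3t)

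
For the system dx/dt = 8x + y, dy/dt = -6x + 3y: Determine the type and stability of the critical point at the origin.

A = [[8,1],[-6,3]]; det(A-λI) = λ^2 - 11λ + 30.
λ = 6, 5: both positive.

unstable node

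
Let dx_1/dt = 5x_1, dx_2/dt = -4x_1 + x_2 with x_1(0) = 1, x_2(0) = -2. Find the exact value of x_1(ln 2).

A = [[5,0],[-4,1]]; eigenvalues λ = 5, 1.
Eigenvectors: (-1,1) for λ=5, (0,-1) for λ=1.
From the initial condition, c_1 = -1, c_2 = 1.
x_1(ln 2) = (-1)(2^5)(-1) + (1)(2^1)(0) = 32.

32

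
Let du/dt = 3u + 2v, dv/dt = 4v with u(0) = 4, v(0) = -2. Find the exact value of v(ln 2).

A = [[3,2],[0,4]]; eigenvalues λ = 3, 4.
Eigenvectors: (-1,0) for λ=3, (-2,-1) for λ=4.
From the initial condition, c_1 = -8, c_2 = 2.
v(ln 2) = (-8)(2^3)(0) + (2)(2^4)(-1) = -32.

-32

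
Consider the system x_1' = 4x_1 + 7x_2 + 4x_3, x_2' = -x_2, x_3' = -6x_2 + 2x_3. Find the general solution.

Coefficient matrix A = [[4, 7, 4], [0, -1, 0], [0, -6, 2]].
det(A - λI) = 0 gives eigenvalues λ = -1, 4, 2.
For λ=-1: eigenvector (-3,1,2).
For λ=4: eigenvector (1,0,0).
For λ=2: eigenvector (-2,0,1).
General solution: C_1e^(-t)(-3,1,2) + C_2e^(4t)(1,0,0) + C_3e^(2t)(-2,0,1).

x_1(t) = -3C_1e^(-t) + C_2e^(4t) - 2C_3e^(2t), x_2(t) = C_1e^(-t), x_3(t) = 2C_1e^(-t) + C_3e^(2t)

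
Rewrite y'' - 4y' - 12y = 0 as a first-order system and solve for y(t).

y(t) = C_1e^(6t) + C_2e^(-2t)

Let x_1 = y, x_2 = y'. Then x_1' = x_2 and x_2' = 12x_1 + 4x_2.
A = [[0,1],[12,4]]; det(A-λI) = λ^2 - 4λ - 12.
Eigenvalues λ = 6, -2 with eigenvectors (1,6), (1,-2).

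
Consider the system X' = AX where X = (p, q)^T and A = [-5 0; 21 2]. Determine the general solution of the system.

Coefficient matrix A = [[-5, 0], [21, 2]].
Characteristic polynomial det(A - λI) = λ^2 + 3λ - 10 = 0.
Eigenvalues λ = 2, -5.
For λ=2: (A-λI) row 1 is [-7, 0], so an eigenvector is (0, -1).
For λ=-5: (A-λI) row 2 is [21, 7], so an eigenvector is (1, -3).
General solution: c_1e^(2t)(0,-1) + c_2e^(-5t)(1,-3).

p(t) = c_2e^(-5t), q(t) = -c_1e^(2t) - 3c_2e^(-5t)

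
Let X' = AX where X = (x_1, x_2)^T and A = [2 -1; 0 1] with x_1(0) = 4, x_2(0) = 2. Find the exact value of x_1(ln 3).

A = [[2,-1],[0,1]]; eigenvalues λ = 1, 2.
Eigenvectors: (-1,-1) for λ=1, (1,0) for λ=2.
From the initial condition, c_1 = -2, c_2 = 2.
x_1(ln 3) = (-2)(3^1)(-1) + (2)(3^2)(1) = 24.

24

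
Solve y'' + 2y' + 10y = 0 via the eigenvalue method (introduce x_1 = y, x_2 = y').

Let x_1 = y, x_2 = y'. Then x_1' = x_2 and x_2' = -10x_1 - 2x_2.
A = [[0,1],[-10,-2]]; det(A-λI) = λ^2 + 2λ + 10.
Eigenvalues λ = -1 ± 3i.

y(t) = c_1e^(-t)cos(3t) + c_2e^(-t)sin(3t)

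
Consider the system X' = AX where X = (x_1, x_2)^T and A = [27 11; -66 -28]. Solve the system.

Coefficient matrix A = [[27, 11], [-66, -28]].
Characteristic polynomial det(A - λI) = λ^2 + λ - 30 = 0.
Eigenvalues λ = 5, -6.
For λ=5: (A-λI) row 1 is [22, 11], so an eigenvector is (1, -2).
For λ=-6: (A-λI) row 1 is [33, 11], so an eigenvector is (-1, 3).
General solution: K_1e^(5t)(1,-2) + K_2e^(-6t)(-1,3).

x_1(t) = K_1e^(5t) - K_2e^(-6t), x_2(t) = -2K_1e^(5t) + 3K_2e^(-6t)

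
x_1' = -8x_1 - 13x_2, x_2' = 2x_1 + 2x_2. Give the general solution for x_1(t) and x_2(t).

x_1(t) = 3K_1e^(-3t)sin(t) + 2K_1e^(-3t)cos(t) + 2K_2e^(-3t)sin(t) - 3K_2e^(-3t)cos(t), x_2(t) = -K_1e^(-3t)sin(t) - K_1e^(-3t)cos(t) - K_2e^(-3t)sin(t) + K_2e^(-3t)cos(t)

Coefficient matrix A = [[-8, -13], [2, 2]].
Characteristic polynomial det(A - λI) = λ^2 + 6λ + 10 = 0.
Eigenvalues λ = -3 ± i (complex conjugate pair).
For λ=-3+i: an eigenvector is (2,-1) - i(3,-1) = (2 - 3i, -1 + i).
A real fundamental pair from Re and Im of e^((-3+i)t)v: X_1 = e^(-3t)(cos(t)·(2,-1) + sin(t)·(3,-1)), X_2 = e^(-3t)(sin(t)·(2,-1) - cos(t)·(3,-1)).
General solution: K_1X_1 + K_2X_2.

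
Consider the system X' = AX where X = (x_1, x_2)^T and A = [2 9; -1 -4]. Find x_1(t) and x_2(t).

Coefficient matrix A = [[2, 9], [-1, -4]].
Characteristic polynomial det(A - λI) = λ^2 + 2λ + 1 = 0.
Single eigenvalue λ = -1 with algebraic multiplicity 2.
Eigenvector v = (-3,1); generalized eigenvector w with (A-λI)w=v is (-1,0).
General solution: e^(-t)[K_1·v + K_2·(t·v + w)].

x_1(t) = -3K_1e^(-t) - 3K_2te^(-t) - K_2e^(-t), x_2(t) = K_1e^(-t) + K_2te^(-t)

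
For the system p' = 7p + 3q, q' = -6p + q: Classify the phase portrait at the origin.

A = [[7,3],[-6,1]]; det(A-λI) = λ^2 - 8λ + 25.
λ = 4 ± 3i: positive real part.

unstable spiral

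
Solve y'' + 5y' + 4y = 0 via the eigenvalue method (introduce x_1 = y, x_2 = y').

Let x_1 = y, x_2 = y'. Then x_1' = x_2 and x_2' = -4x_1 - 5x_2.
A = [[0,1],[-4,-5]]; det(A-λI) = λ^2 + 5λ + 4.
Eigenvalues λ = -1, -4 with eigenvectors (1,-1), (1,-4).

y(t) = K_1e^(-t) + K_2e^(-4t)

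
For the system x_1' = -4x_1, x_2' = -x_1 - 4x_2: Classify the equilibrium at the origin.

A = [[-4,0],[-1,-4]]; det(A-λI) = λ^2 + 8λ + 16.
repeated λ = -4 with a single eigenvector.

stable improper node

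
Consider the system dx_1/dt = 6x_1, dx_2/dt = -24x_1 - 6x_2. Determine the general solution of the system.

Coefficient matrix A = [[6, 0], [-24, -6]].
Characteristic polynomial det(A - λI) = λ^2 - 36 = 0.
Eigenvalues λ = 6, -6.
For λ=6: (A-λI) row 2 is [-24, -12], so an eigenvector is (-1, 2).
For λ=-6: (A-λI) row 1 is [12, 0], so an eigenvector is (0, -1).
General solution: c_1e^(6t)(-1,2) + c_2e^(-6t)(0,-1).

x_1(t) = -c_1e^(6t), x_2(t) = 2c_1e^(6t) - c_2e^(-6t)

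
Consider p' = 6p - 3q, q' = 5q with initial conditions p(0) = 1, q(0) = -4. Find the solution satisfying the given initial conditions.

Coefficient matrix A = [[6, -3], [0, 5]].
Characteristic polynomial det(A - λI) = λ^2 - 11λ + 30 = 0.
Eigenvalues λ = 6, 5.
For λ=6: (A-λI) row 1 is [0, -3], so an eigenvector is (-1, 0).
For λ=5: (A-λI) row 1 is [1, -3], so an eigenvector is (-3, -1).
General solution: C_1e^(6t)(-1,0) + C_2e^(5t)(-3,-1).
Applying p(0)=1, q(0)=-4 gives C_1=-13, C_2=4.

p(t) = 13e^(6t) - 12e^(5t), q(t) = -4e^(5t)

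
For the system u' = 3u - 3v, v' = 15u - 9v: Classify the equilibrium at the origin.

stable spiral

A = [[3,-3],[15,-9]]; det(A-λI) = λ^2 + 6λ + 18.
λ = -3 ± 3i: negative real part.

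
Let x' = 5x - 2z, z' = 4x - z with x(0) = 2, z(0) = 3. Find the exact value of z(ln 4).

72

A = [[5,-2],[4,-1]]; eigenvalues λ = 3, 1.
Eigenvectors: (1,1) for λ=3, (1,2) for λ=1.
From the initial condition, c_1 = 1, c_2 = 1.
z(ln 4) = (1)(4^3)(1) + (1)(4^1)(2) = 72.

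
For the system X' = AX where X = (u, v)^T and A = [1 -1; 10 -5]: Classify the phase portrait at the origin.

A = [[1,-1],[10,-5]]; det(A-λI) = λ^2 + 4λ + 5.
λ = -2 ± i: negative real part.

stable spiral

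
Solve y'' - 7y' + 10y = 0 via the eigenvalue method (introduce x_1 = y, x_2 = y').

Let x_1 = y, x_2 = y'. Then x_1' = x_2 and x_2' = -10x_1 + 7x_2.
A = [[0,1],[-10,7]]; det(A-λI) = λ^2 - 7λ + 10.
Eigenvalues λ = 2, 5 with eigenvectors (1,2), (1,5).

y(t) = K_1e^(2t) + K_2e^(5t)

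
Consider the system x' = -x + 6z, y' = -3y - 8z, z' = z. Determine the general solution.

x(t) = c_1e^(-t) + 3c_3e^(t), y(t) = c_2e^(-3t) - 2c_3e^(t), z(t) = c_3e^(t)

Coefficient matrix A = [[-1, 0, 6], [0, -3, -8], [0, 0, 1]].
det(A - λI) = 0 gives eigenvalues λ = -1, -3, 1.
For λ=-1: eigenvector (1,0,0).
For λ=-3: eigenvector (0,1,0).
For λ=1: eigenvector (3,-2,1).
General solution: c_1e^(-t)(1,0,0) + c_2e^(-3t)(0,1,0) + c_3e^(t)(3,-2,1).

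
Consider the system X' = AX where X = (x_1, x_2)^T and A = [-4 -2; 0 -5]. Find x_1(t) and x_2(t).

Coefficient matrix A = [[-4, -2], [0, -5]].
Characteristic polynomial det(A - λI) = λ^2 + 9λ + 20 = 0.
Eigenvalues λ = -5, -4.
For λ=-5: (A-λI) row 1 is [1, -2], so an eigenvector is (-2, -1).
For λ=-4: (A-λI) row 1 is [0, -2], so an eigenvector is (-1, 0).
General solution: K_1e^(-5t)(-2,-1) + K_2e^(-4t)(-1,0).

x_1(t) = -2K_1e^(-5t) - K_2e^(-4t), x_2(t) = -K_1e^(-5t)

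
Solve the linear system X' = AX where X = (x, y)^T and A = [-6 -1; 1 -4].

x(t) = -C_1e^(-5t) - C_2te^(-5t) + 2C_2e^(-5t), y(t) = C_1e^(-5t) + C_2te^(-5t) - C_2e^(-5t)

Coefficient matrix A = [[-6, -1], [1, -4]].
Characteristic polynomial det(A - λI) = λ^2 + 10λ + 25 = 0.
Single eigenvalue λ = -5 with algebraic multiplicity 2.
Eigenvector v = (-1,1); generalized eigenvector w with (A-λI)w=v is (2,-1).
General solution: e^(-5t)[C_1·v + C_2·(t·v + w)].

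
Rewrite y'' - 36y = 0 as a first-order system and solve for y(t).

Let x_1 = y, x_2 = y'. Then x_1' = x_2 and x_2' = 36x_1.
A = [[0,1],[36,0]]; det(A-λI) = λ^2 - 36.
Eigenvalues λ = -6, 6 with eigenvectors (1,-6), (1,6).

y(t) = C_1e^(-6t) + C_2e^(6t)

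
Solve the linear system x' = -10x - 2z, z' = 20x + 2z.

Coefficient matrix A = [[-10, -2], [20, 2]].
Characteristic polynomial det(A - λI) = λ^2 + 8λ + 20 = 0.
Eigenvalues λ = -4 ± 2i (complex conjugate pair).
For λ=-4+2i: an eigenvector is (-1,3) - i(0,-1) = (-1, 3 + i).
A real fundamental pair from Re and Im of e^((-4+2i)t)v: X_1 = e^(-4t)(cos(2t)·(-1,3) + sin(2t)·(0,-1)), X_2 = e^(-4t)(sin(2t)·(-1,3) - cos(2t)·(0,-1)).
General solution: C_1X_1 + C_2X_2.

x(t) = -C_1e^(-4t)cos(2t) - C_2e^(-4t)sin(2t), z(t) = -C_1e^(-4t)sin(2t) + 3C_1e^(-4t)cos(2t) + 3C_2e^(-4t)sin(2t) + C_2e^(-4t)cos(2t)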